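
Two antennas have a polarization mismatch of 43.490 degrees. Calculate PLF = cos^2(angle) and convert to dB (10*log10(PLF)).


PLF_linear = cos^2(43.490 deg) = 0.5263423
PLF_dB = 10 * log10(0.5263423) = -2.787 dB

-2.787 dB


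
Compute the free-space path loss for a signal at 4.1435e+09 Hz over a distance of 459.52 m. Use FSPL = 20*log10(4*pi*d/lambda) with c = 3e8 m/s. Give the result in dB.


lambda = c / f = 3.0000e+08 / 4.1435e+09 = 0.07240256 m
FSPL = 20 * log10(4*pi*459.52/0.07240256) = 98.04 dB

98.04 dB


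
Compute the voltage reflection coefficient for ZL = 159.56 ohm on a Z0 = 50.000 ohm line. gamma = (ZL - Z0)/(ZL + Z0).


gamma = (159.56 - 50.000) / (159.56 + 50.000) = 0.5228

0.5228


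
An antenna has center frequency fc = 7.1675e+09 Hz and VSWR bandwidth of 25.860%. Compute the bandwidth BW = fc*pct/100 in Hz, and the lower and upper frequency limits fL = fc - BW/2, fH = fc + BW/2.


BW = 7.1675e+09 * 25.860/100 = 1.853516e+09 Hz
fL = 7.1675e+09 - 1.853516e+09/2 = 6.241e+09 Hz
fH = 7.1675e+09 + 1.853516e+09/2 = 8.094e+09 Hz

BW=1.854e+09 Hz, fL=6.241e+09 Hz, fH=8.094e+09 Hz


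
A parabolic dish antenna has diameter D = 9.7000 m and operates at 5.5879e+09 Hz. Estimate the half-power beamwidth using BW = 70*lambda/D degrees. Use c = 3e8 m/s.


lambda = c / f = 3.0000e+08 / 5.5879e+09 = 0.05368743 m
BW = 70 * 0.05368743 / 9.7000 = 0.3874 deg

0.3874 deg


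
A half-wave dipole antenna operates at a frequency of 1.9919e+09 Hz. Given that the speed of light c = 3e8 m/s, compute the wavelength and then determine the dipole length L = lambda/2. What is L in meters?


lambda = c / f = 3.0000e+08 / 1.9919e+09 = 0.1506100 m
L = lambda / 2 = 0.1506100 / 2 = 0.07530 m

0.07530 m


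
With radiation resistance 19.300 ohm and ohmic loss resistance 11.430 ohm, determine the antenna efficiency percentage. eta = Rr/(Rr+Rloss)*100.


eta = 19.300 / (19.300 + 11.430) * 100 = 62.81%

62.81%


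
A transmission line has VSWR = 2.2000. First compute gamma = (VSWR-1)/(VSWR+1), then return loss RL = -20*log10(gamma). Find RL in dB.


gamma = (2.2000 - 1) / (2.2000 + 1) = 0.3750000
RL = -20 * log10(0.3750000) = 8.519 dB

8.519 dB


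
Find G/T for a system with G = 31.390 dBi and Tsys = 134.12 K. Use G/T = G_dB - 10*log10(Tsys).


G/T = 31.390 - 10*log10(134.12) = 31.390 - 21.27494 = 10.12 dB/K

10.12 dB/K


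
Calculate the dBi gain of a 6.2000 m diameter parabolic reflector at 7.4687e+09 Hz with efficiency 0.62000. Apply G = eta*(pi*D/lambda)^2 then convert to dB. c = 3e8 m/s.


lambda = c / f = 3.0000e+08 / 7.4687e+09 = 0.04016763 m
G_linear = 0.62000 * (pi * 6.2000 / 0.04016763)^2 = 145788.2
G_dBi = 10 * log10(145788.2) = 51.64 dBi

51.64 dBi


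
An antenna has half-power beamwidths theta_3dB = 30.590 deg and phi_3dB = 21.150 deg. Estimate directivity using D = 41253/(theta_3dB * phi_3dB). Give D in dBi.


D_linear = 41253 / (30.590 * 21.150) = 63.76255
D_dBi = 10 * log10(63.76255) = 18.05 dBi

18.05 dBi


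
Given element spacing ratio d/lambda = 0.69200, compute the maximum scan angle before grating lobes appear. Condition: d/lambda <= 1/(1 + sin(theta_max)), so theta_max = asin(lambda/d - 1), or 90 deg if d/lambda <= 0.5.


lambda/d - 1 = 1/0.69200 - 1 = 0.4450867
theta_max = asin(0.4450867) = 26.43 deg

26.43 deg


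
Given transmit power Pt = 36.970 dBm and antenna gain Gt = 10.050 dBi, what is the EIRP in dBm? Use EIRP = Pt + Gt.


EIRP = Pt + Gt = 36.970 + 10.050 = 47.02 dBm

47.02 dBm


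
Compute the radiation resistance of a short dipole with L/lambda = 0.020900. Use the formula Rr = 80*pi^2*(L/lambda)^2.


Rr = 80 * pi^2 * (0.020900)^2 = 80 * 9.869604 * 4.368100e-04 = 0.3449 ohm

0.3449 ohm


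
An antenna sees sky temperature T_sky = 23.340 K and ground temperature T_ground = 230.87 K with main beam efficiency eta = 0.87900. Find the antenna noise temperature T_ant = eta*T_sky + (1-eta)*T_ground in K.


T_ant = 0.87900 * 23.340 + (1 - 0.87900) * 230.87 = 48.45 K

48.45 K


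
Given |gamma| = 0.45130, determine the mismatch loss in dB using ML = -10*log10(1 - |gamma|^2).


ML = -10 * log10(1 - 0.45130^2) = -10 * log10(0.79632831) = 0.9891 dB

0.9891 dB


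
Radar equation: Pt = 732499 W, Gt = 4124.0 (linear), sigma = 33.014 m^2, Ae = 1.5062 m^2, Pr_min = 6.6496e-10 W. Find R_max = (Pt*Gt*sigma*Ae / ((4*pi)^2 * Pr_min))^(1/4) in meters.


R^4 = 732499*4124.0*33.014*1.5062 / ((4*pi)^2 * 6.6496e-10) = 1.430511e+18
R_max = 1.430511e+18^0.25 = 34584 m

34584 m


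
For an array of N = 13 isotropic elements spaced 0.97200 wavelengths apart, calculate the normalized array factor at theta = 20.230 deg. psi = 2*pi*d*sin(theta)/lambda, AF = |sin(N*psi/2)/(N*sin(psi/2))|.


psi = 2*pi*0.97200*sin(20.230 deg) = 2.111825 rad
AF = |sin(13*2.111825/2) / (13*sin(2.111825/2))| = 0.08105

0.08105


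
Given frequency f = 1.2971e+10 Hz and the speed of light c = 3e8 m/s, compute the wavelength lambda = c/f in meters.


lambda = c / f = 3.0000e+08 / 1.2971e+10 = 0.02313 m

0.02313 m


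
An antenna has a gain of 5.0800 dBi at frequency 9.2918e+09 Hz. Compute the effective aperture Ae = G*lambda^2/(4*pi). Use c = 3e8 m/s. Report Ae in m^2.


lambda = c / f = 3.0000e+08 / 9.2918e+09 = 0.03228653 m
G_linear = 10^(5.0800/10) = 3.221069
Ae = G_linear * lambda^2 / (4*pi) = 3.221069 * 0.03228653^2 / (4*pi) = 2.672e-04 m^2

2.672e-04 m^2


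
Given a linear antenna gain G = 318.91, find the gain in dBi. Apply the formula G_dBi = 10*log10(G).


G_dBi = 10 * log10(318.91) = 25.04 dBi

25.04 dBi


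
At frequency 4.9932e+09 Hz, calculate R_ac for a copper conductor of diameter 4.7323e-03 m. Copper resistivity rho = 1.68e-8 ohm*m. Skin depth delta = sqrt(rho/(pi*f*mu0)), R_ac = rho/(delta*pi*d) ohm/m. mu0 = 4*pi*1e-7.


delta = sqrt(1.68e-8 / (pi * 4.9932e+09 * 4*pi*1e-7)) = 9.231777e-07 m
R_ac = 1.68e-8 / (9.231777e-07 * pi * 4.7323e-03) = 1.224 ohm/m

1.224 ohm/m


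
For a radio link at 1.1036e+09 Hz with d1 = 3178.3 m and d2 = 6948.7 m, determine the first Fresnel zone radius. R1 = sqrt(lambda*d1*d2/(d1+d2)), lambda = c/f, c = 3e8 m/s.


lambda = c / f = 3.0000e+08 / 1.1036e+09 = 0.2718376 m
R1 = sqrt(0.2718376 * 3178.3 * 6948.7 / (3178.3 + 6948.7)) = 24.35 m

24.35 m


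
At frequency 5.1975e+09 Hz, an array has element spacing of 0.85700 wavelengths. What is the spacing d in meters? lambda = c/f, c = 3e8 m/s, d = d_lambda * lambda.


lambda = c / f = 3.0000e+08 / 5.1975e+09 = 0.05772006 m
d = 0.85700 * 0.05772006 = 0.04947 m

0.04947 m


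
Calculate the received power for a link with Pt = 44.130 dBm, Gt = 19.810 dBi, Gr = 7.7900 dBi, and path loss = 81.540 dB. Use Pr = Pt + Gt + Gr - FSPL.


Pr = 44.130 + 19.810 + 7.7900 - 81.540 = -9.81 dBm

-9.81 dBm


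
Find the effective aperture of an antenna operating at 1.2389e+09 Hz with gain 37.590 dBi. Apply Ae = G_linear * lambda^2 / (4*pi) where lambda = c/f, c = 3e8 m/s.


lambda = c / f = 3.0000e+08 / 1.2389e+09 = 0.2421503 m
G_linear = 10^(37.590/10) = 5741.165
Ae = G_linear * lambda^2 / (4*pi) = 5741.165 * 0.2421503^2 / (4*pi) = 26.79 m^2

26.79 m^2


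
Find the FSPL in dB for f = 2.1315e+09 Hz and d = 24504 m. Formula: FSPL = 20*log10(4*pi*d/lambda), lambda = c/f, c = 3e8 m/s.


lambda = c / f = 3.0000e+08 / 2.1315e+09 = 0.1407460 m
FSPL = 20 * log10(4*pi*24504/0.1407460) = 126.8 dB

126.8 dB


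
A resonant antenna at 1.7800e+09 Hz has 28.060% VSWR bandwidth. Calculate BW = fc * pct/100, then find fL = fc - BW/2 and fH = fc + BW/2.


BW = 1.7800e+09 * 28.060/100 = 4.994680e+08 Hz
fL = 1.7800e+09 - 4.994680e+08/2 = 1.530e+09 Hz
fH = 1.7800e+09 + 4.994680e+08/2 = 2.030e+09 Hz

BW=4.995e+08 Hz, fL=1.530e+09 Hz, fH=2.030e+09 Hz


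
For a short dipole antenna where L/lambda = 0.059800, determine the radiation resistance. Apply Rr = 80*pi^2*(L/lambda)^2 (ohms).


Rr = 80 * pi^2 * (0.059800)^2 = 80 * 9.869604 * 3.576040e-03 = 2.824 ohm

2.824 ohm


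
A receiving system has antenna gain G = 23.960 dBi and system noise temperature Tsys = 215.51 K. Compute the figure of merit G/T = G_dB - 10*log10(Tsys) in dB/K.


G/T = 23.960 - 10*log10(215.51) = 23.960 - 23.33467 = 0.6253 dB/K

0.6253 dB/K


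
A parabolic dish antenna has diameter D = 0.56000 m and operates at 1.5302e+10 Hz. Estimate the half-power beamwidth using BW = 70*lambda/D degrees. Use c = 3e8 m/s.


lambda = c / f = 3.0000e+08 / 1.5302e+10 = 0.01960528 m
BW = 70 * 0.01960528 / 0.56000 = 2.451 deg

2.451 deg


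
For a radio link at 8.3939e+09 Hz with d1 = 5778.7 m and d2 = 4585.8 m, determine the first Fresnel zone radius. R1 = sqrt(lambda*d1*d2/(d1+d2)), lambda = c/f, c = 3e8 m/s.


lambda = c / f = 3.0000e+08 / 8.3939e+09 = 0.03574024 m
R1 = sqrt(0.03574024 * 5778.7 * 4585.8 / (5778.7 + 4585.8)) = 9.559 m

9.559 m


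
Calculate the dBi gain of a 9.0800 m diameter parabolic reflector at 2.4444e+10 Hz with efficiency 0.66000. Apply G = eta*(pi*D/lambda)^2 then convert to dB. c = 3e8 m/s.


lambda = c / f = 3.0000e+08 / 2.4444e+10 = 0.01227295 m
G_linear = 0.66000 * (pi * 9.0800 / 0.01227295)^2 = 3.565475e+06
G_dBi = 10 * log10(3.565475e+06) = 65.52 dBi

65.52 dBi


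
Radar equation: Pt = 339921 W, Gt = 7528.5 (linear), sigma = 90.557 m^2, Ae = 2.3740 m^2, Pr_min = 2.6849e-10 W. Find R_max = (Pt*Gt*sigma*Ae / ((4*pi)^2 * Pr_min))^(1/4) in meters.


R^4 = 339921*7528.5*90.557*2.3740 / ((4*pi)^2 * 2.6849e-10) = 1.297602e+19
R_max = 1.297602e+19^0.25 = 60019 m

60019 m


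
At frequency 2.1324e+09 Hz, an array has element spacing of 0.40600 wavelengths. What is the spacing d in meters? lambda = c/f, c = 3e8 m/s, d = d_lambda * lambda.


lambda = c / f = 3.0000e+08 / 2.1324e+09 = 0.1406866 m
d = 0.40600 * 0.1406866 = 0.05712 m

0.05712 m


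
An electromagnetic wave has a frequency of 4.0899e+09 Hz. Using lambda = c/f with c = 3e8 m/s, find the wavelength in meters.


lambda = c / f = 3.0000e+08 / 4.0899e+09 = 0.07335 m

0.07335 m


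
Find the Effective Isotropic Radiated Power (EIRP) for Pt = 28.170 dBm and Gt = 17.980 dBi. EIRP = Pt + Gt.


EIRP = Pt + Gt = 28.170 + 17.980 = 46.15 dBm

46.15 dBm


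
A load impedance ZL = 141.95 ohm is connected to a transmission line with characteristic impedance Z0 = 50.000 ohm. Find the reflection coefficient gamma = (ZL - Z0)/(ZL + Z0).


gamma = (141.95 - 50.000) / (141.95 + 50.000) = 0.4790

0.4790


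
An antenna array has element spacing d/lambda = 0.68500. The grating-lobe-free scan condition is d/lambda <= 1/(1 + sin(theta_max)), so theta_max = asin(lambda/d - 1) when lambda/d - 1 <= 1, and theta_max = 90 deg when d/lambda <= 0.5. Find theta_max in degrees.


lambda/d - 1 = 1/0.68500 - 1 = 0.4598540
theta_max = asin(0.4598540) = 27.38 deg

27.38 deg


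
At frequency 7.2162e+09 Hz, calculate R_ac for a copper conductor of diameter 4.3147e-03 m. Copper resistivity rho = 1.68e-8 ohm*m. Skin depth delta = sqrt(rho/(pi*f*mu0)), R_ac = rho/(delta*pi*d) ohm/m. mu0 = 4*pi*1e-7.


delta = sqrt(1.68e-8 / (pi * 7.2162e+09 * 4*pi*1e-7)) = 7.679280e-07 m
R_ac = 1.68e-8 / (7.679280e-07 * pi * 4.3147e-03) = 1.614 ohm/m

1.614 ohm/m


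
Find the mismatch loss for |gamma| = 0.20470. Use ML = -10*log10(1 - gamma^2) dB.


ML = -10 * log10(1 - 0.20470^2) = -10 * log10(0.95809791) = 0.1859 dB

0.1859 dB


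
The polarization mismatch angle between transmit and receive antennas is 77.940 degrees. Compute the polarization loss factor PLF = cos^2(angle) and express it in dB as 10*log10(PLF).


PLF_linear = cos^2(77.940 deg) = 0.04365421
PLF_dB = 10 * log10(0.04365421) = -13.60 dB

-13.60 dB


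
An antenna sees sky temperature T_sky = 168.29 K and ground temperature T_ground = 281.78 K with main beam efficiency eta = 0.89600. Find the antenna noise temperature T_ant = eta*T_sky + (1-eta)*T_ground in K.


T_ant = 0.89600 * 168.29 + (1 - 0.89600) * 281.78 = 180.1 K

180.1 K


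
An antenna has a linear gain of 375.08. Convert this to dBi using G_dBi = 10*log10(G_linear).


G_dBi = 10 * log10(375.08) = 25.74 dBi

25.74 dBi


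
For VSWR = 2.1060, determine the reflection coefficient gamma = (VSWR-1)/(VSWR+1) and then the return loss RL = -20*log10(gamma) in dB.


gamma = (2.1060 - 1) / (2.1060 + 1) = 0.3560850
RL = -20 * log10(0.3560850) = 8.969 dB

8.969 dB


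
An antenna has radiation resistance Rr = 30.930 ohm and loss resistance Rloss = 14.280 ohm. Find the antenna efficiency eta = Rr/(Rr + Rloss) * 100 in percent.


eta = 30.930 / (30.930 + 14.280) * 100 = 68.41%

68.41%


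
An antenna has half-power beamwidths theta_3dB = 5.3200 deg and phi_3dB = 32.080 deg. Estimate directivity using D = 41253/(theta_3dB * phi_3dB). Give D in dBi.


D_linear = 41253 / (5.3200 * 32.080) = 241.7183
D_dBi = 10 * log10(241.7183) = 23.83 dBi

23.83 dBi


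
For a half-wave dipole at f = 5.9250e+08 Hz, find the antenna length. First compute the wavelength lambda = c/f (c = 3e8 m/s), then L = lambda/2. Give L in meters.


lambda = c / f = 3.0000e+08 / 5.9250e+08 = 0.5063291 m
L = lambda / 2 = 0.5063291 / 2 = 0.2532 m

0.2532 m


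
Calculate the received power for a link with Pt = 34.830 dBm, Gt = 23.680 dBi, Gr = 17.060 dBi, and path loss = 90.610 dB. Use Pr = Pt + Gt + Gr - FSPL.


Pr = 34.830 + 23.680 + 17.060 - 90.610 = -15.04 dBm

-15.04 dBm


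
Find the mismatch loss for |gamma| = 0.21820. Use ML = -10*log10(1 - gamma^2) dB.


ML = -10 * log10(1 - 0.21820^2) = -10 * log10(0.95238876) = 0.2119 dB

0.2119 dB


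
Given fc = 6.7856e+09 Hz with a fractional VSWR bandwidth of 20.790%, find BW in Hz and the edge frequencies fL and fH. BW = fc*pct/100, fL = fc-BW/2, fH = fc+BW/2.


BW = 6.7856e+09 * 20.790/100 = 1.410726e+09 Hz
fL = 6.7856e+09 - 1.410726e+09/2 = 6.080e+09 Hz
fH = 6.7856e+09 + 1.410726e+09/2 = 7.491e+09 Hz

BW=1.411e+09 Hz, fL=6.080e+09 Hz, fH=7.491e+09 Hz


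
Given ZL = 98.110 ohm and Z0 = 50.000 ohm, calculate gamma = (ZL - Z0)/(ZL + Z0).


gamma = (98.110 - 50.000) / (98.110 + 50.000) = 0.3248

0.3248


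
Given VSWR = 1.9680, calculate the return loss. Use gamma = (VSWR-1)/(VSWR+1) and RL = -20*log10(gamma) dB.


gamma = (1.9680 - 1) / (1.9680 + 1) = 0.3261456
RL = -20 * log10(0.3261456) = 9.732 dB

9.732 dB


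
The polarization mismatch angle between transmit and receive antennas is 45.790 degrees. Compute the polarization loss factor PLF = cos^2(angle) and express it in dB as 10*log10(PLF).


PLF_linear = cos^2(45.790 deg) = 0.4862136
PLF_dB = 10 * log10(0.4862136) = -3.132 dB

-3.132 dB


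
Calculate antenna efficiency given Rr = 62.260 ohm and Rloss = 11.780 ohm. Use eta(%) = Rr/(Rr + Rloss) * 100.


eta = 62.260 / (62.260 + 11.780) * 100 = 84.09%

84.09%


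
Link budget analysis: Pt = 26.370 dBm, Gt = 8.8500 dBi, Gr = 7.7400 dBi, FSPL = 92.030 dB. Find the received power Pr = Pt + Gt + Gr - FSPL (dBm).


Pr = 26.370 + 8.8500 + 7.7400 - 92.030 = -49.07 dBm

-49.07 dBm


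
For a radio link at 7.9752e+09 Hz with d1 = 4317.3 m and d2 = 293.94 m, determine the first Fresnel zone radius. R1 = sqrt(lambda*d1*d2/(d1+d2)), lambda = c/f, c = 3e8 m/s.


lambda = c / f = 3.0000e+08 / 7.9752e+09 = 0.03761661 m
R1 = sqrt(0.03761661 * 4317.3 * 293.94 / (4317.3 + 293.94)) = 3.217 m

3.217 m


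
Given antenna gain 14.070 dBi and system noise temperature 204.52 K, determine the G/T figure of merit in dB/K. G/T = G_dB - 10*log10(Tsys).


G/T = 14.070 - 10*log10(204.52) = 14.070 - 23.10736 = -9.037 dB/K

-9.037 dB/K


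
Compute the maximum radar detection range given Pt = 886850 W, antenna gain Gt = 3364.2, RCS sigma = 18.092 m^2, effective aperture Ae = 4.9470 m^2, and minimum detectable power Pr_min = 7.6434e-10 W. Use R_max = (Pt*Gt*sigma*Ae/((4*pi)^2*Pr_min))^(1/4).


R^4 = 886850*3364.2*18.092*4.9470 / ((4*pi)^2 * 7.6434e-10) = 2.212352e+18
R_max = 2.212352e+18^0.25 = 38567 m

38567 m


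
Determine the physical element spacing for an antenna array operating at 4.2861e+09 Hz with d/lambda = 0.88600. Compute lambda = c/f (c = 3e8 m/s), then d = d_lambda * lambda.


lambda = c / f = 3.0000e+08 / 4.2861e+09 = 0.06999370 m
d = 0.88600 * 0.06999370 = 0.06201 m

0.06201 m


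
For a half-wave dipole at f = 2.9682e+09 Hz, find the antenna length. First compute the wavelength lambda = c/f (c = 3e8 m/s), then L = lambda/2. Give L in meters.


lambda = c / f = 3.0000e+08 / 2.9682e+09 = 0.1010714 m
L = lambda / 2 = 0.1010714 / 2 = 0.05054 m

0.05054 m


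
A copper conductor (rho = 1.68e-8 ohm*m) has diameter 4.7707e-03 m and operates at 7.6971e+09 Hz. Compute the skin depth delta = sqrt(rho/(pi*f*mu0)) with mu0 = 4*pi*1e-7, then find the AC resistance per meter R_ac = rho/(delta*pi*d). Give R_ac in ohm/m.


delta = sqrt(1.68e-8 / (pi * 7.6971e+09 * 4*pi*1e-7)) = 7.435518e-07 m
R_ac = 1.68e-8 / (7.435518e-07 * pi * 4.7707e-03) = 1.508 ohm/m

1.508 ohm/m


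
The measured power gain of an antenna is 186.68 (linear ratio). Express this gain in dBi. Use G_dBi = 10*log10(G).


G_dBi = 10 * log10(186.68) = 22.71 dBi

22.71 dBi


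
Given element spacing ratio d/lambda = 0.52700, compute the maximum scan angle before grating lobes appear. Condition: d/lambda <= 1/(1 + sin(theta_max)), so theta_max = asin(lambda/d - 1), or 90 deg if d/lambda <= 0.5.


lambda/d - 1 = 1/0.52700 - 1 = 0.8975332
theta_max = asin(0.8975332) = 63.84 deg

63.84 deg


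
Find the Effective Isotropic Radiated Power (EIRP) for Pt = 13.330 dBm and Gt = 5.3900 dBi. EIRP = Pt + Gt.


EIRP = Pt + Gt = 13.330 + 5.3900 = 18.72 dBm

18.72 dBm


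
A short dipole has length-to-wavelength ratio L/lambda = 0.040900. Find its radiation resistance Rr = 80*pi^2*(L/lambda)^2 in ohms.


Rr = 80 * pi^2 * (0.040900)^2 = 80 * 9.869604 * 1.672810e-03 = 1.321 ohm

1.321 ohm


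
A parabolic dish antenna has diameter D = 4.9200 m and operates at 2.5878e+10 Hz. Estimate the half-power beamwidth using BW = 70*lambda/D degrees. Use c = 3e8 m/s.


lambda = c / f = 3.0000e+08 / 2.5878e+10 = 0.01159286 m
BW = 70 * 0.01159286 / 4.9200 = 0.1649 deg

0.1649 deg


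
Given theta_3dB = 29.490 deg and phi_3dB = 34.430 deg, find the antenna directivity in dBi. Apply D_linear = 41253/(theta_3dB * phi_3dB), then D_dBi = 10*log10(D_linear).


D_linear = 41253 / (29.490 * 34.430) = 40.62971
D_dBi = 10 * log10(40.62971) = 16.09 dBi

16.09 dBi


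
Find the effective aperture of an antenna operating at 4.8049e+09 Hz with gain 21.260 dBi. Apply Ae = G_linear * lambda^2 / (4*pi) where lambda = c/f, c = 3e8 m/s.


lambda = c / f = 3.0000e+08 / 4.8049e+09 = 0.06243626 m
G_linear = 10^(21.260/10) = 133.6596
Ae = G_linear * lambda^2 / (4*pi) = 133.6596 * 0.06243626^2 / (4*pi) = 0.04146 m^2

0.04146 m^2


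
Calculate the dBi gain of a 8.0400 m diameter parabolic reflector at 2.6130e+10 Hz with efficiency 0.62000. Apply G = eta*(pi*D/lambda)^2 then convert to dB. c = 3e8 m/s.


lambda = c / f = 3.0000e+08 / 2.6130e+10 = 0.01148106 m
G_linear = 0.62000 * (pi * 8.0400 / 0.01148106)^2 = 3.000817e+06
G_dBi = 10 * log10(3.000817e+06) = 64.77 dBi

64.77 dBi


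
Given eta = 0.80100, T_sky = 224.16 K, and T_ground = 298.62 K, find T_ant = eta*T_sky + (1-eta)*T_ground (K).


T_ant = 0.80100 * 224.16 + (1 - 0.80100) * 298.62 = 239.0 K

239.0 K


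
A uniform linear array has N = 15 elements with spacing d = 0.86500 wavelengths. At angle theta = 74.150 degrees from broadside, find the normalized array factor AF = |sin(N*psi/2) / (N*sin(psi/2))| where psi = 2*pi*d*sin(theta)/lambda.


psi = 2*pi*0.86500*sin(74.150 deg) = 5.228318 rad
AF = |sin(15*5.228318/2) / (15*sin(5.228318/2))| = 0.1322

0.1322


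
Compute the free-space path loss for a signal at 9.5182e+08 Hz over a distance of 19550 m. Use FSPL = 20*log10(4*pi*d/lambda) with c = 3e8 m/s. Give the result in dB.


lambda = c / f = 3.0000e+08 / 9.5182e+08 = 0.3151856 m
FSPL = 20 * log10(4*pi*19550/0.3151856) = 117.8 dB

117.8 dB


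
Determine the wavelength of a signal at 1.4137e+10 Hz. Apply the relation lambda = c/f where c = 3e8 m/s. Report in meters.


lambda = c / f = 3.0000e+08 / 1.4137e+10 = 0.02122 m

0.02122 m


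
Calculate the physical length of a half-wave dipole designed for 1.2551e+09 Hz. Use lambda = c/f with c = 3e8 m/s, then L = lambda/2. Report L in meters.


lambda = c / f = 3.0000e+08 / 1.2551e+09 = 0.2390248 m
L = lambda / 2 = 0.2390248 / 2 = 0.1195 m

0.1195 m


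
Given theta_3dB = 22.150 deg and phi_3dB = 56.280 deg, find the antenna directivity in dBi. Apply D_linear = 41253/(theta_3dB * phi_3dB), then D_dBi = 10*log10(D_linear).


D_linear = 41253 / (22.150 * 56.280) = 33.09236
D_dBi = 10 * log10(33.09236) = 15.20 dBi

15.20 dBi


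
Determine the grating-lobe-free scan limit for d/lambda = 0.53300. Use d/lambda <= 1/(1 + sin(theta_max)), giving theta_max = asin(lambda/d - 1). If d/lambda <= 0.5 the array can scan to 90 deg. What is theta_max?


lambda/d - 1 = 1/0.53300 - 1 = 0.8761726
theta_max = asin(0.8761726) = 61.18 deg

61.18 deg


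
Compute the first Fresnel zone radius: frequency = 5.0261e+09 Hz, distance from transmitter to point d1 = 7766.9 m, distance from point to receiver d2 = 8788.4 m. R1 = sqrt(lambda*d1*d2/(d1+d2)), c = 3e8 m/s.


lambda = c / f = 3.0000e+08 / 5.0261e+09 = 0.05968843 m
R1 = sqrt(0.05968843 * 7766.9 * 8788.4 / (7766.9 + 8788.4)) = 15.69 m

15.69 m


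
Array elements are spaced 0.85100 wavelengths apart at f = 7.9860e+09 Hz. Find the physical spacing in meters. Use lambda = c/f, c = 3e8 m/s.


lambda = c / f = 3.0000e+08 / 7.9860e+09 = 0.03756574 m
d = 0.85100 * 0.03756574 = 0.03197 m

0.03197 m


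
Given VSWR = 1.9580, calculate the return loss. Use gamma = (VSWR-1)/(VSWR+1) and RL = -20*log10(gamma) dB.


gamma = (1.9580 - 1) / (1.9580 + 1) = 0.3238675
RL = -20 * log10(0.3238675) = 9.793 dB

9.793 dB


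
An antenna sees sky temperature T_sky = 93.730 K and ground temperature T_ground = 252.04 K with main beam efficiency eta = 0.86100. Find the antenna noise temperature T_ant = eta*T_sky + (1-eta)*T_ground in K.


T_ant = 0.86100 * 93.730 + (1 - 0.86100) * 252.04 = 115.7 K

115.7 K


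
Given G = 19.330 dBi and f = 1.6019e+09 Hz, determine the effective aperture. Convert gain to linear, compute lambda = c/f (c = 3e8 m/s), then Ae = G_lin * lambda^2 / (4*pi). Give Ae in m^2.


lambda = c / f = 3.0000e+08 / 1.6019e+09 = 0.1872776 m
G_linear = 10^(19.330/10) = 85.70378
Ae = G_linear * lambda^2 / (4*pi) = 85.70378 * 0.1872776^2 / (4*pi) = 0.2392 m^2

0.2392 m^2


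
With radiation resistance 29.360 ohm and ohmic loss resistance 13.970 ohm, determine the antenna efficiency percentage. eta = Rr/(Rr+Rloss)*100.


eta = 29.360 / (29.360 + 13.970) * 100 = 67.76%

67.76%


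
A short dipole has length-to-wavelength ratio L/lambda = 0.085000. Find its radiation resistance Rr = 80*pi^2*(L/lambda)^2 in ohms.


Rr = 80 * pi^2 * (0.085000)^2 = 80 * 9.869604 * 7.225000e-03 = 5.705 ohm

5.705 ohm


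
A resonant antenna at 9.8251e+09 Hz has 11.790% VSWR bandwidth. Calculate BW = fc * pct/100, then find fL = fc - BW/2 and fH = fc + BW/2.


BW = 9.8251e+09 * 11.790/100 = 1.158379e+09 Hz
fL = 9.8251e+09 - 1.158379e+09/2 = 9.246e+09 Hz
fH = 9.8251e+09 + 1.158379e+09/2 = 1.040e+10 Hz

BW=1.158e+09 Hz, fL=9.246e+09 Hz, fH=1.040e+10 Hz


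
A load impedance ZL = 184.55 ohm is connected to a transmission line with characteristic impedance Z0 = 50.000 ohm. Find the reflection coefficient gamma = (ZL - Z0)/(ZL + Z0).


gamma = (184.55 - 50.000) / (184.55 + 50.000) = 0.5737

0.5737


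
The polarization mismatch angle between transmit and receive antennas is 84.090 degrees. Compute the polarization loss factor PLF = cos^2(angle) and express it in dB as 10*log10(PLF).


PLF_linear = cos^2(84.090 deg) = 0.01060203
PLF_dB = 10 * log10(0.01060203) = -19.75 dB

-19.75 dB


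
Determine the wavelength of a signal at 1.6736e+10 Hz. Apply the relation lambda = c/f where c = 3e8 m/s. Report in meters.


lambda = c / f = 3.0000e+08 / 1.6736e+10 = 0.01793 m

0.01793 m


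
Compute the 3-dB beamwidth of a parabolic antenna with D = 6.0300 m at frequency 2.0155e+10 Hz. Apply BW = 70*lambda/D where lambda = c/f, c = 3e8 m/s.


lambda = c / f = 3.0000e+08 / 2.0155e+10 = 0.01488464 m
BW = 70 * 0.01488464 / 6.0300 = 0.1728 deg

0.1728 deg


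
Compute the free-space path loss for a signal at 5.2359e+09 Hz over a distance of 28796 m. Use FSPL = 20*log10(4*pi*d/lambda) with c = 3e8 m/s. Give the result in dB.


lambda = c / f = 3.0000e+08 / 5.2359e+09 = 0.05729674 m
FSPL = 20 * log10(4*pi*28796/0.05729674) = 136.0 dB

136.0 dB


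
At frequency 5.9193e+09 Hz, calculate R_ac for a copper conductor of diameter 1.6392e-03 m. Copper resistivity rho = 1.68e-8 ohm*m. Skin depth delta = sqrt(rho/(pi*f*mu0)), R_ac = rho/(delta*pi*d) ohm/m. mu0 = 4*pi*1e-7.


delta = sqrt(1.68e-8 / (pi * 5.9193e+09 * 4*pi*1e-7)) = 8.478902e-07 m
R_ac = 1.68e-8 / (8.478902e-07 * pi * 1.6392e-03) = 3.848 ohm/m

3.848 ohm/m


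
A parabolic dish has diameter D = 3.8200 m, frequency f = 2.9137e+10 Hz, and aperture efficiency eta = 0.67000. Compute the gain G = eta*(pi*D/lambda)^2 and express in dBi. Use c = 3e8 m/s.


lambda = c / f = 3.0000e+08 / 2.9137e+10 = 0.01029619 m
G_linear = 0.67000 * (pi * 3.8200 / 0.01029619)^2 = 910223.8
G_dBi = 10 * log10(910223.8) = 59.59 dBi

59.59 dBi


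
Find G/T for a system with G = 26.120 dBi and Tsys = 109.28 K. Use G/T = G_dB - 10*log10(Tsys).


G/T = 26.120 - 10*log10(109.28) = 26.120 - 20.38541 = 5.735 dB/K

5.735 dB/K


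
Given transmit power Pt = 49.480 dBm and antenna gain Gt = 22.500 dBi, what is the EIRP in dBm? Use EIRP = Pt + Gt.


EIRP = Pt + Gt = 49.480 + 22.500 = 71.98 dBm

71.98 dBm


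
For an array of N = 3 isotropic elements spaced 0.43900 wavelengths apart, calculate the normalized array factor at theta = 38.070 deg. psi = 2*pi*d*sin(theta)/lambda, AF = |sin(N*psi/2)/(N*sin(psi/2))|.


psi = 2*pi*0.43900*sin(38.070 deg) = 1.700845 rad
AF = |sin(3*1.700845/2) / (3*sin(1.700845/2))| = 0.2469

0.2469


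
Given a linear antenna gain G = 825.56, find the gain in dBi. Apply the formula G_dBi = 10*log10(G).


G_dBi = 10 * log10(825.56) = 29.17 dBi

29.17 dBi


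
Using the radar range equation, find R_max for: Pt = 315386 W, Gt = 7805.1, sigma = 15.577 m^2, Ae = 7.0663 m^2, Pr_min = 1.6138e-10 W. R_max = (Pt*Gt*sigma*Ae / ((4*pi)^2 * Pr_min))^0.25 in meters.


R^4 = 315386*7805.1*15.577*7.0663 / ((4*pi)^2 * 1.6138e-10) = 1.063230e+19
R_max = 1.063230e+19^0.25 = 57103 m

57103 m


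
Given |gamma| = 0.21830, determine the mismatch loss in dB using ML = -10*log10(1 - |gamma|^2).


ML = -10 * log10(1 - 0.21830^2) = -10 * log10(0.95234511) = 0.2121 dB

0.2121 dB


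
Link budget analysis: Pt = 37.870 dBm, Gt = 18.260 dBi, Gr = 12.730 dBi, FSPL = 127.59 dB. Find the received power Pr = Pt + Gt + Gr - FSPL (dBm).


Pr = 37.870 + 18.260 + 12.730 - 127.59 = -58.73 dBm

-58.73 dBm


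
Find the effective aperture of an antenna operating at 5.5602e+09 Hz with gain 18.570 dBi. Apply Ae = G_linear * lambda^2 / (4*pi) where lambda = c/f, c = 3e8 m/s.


lambda = c / f = 3.0000e+08 / 5.5602e+09 = 0.05395489 m
G_linear = 10^(18.570/10) = 71.94490
Ae = G_linear * lambda^2 / (4*pi) = 71.94490 * 0.05395489^2 / (4*pi) = 0.01667 m^2

0.01667 m^2


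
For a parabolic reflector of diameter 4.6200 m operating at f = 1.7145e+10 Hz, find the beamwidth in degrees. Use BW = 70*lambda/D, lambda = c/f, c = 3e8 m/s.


lambda = c / f = 3.0000e+08 / 1.7145e+10 = 0.01749781 m
BW = 70 * 0.01749781 / 4.6200 = 0.2651 deg

0.2651 deg


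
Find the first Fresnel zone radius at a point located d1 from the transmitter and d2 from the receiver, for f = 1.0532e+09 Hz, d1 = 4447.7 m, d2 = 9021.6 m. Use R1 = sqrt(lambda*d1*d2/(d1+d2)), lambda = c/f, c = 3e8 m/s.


lambda = c / f = 3.0000e+08 / 1.0532e+09 = 0.2848462 m
R1 = sqrt(0.2848462 * 4447.7 * 9021.6 / (4447.7 + 9021.6)) = 29.13 m

29.13 m


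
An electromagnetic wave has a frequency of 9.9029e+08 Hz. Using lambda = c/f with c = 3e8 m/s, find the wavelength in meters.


lambda = c / f = 3.0000e+08 / 9.9029e+08 = 0.3029 m

0.3029 m


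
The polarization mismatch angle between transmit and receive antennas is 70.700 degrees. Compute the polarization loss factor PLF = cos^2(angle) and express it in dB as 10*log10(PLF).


PLF_linear = cos^2(70.700 deg) = 0.1092398
PLF_dB = 10 * log10(0.1092398) = -9.616 dB

-9.616 dB


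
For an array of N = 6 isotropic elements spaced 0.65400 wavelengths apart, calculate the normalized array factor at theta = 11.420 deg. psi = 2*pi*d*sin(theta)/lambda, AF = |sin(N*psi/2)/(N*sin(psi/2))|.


psi = 2*pi*0.65400*sin(11.420 deg) = 0.8136202 rad
AF = |sin(6*0.8136202/2) / (6*sin(0.8136202/2))| = 0.2716

0.2716


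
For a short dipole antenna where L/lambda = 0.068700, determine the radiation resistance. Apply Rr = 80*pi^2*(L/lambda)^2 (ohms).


Rr = 80 * pi^2 * (0.068700)^2 = 80 * 9.869604 * 4.719690e-03 = 3.727 ohm

3.727 ohm


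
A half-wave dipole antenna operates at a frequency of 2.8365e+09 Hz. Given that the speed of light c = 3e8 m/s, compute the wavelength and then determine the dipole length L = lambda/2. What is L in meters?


lambda = c / f = 3.0000e+08 / 2.8365e+09 = 0.1057641 m
L = lambda / 2 = 0.1057641 / 2 = 0.05288 m

0.05288 m


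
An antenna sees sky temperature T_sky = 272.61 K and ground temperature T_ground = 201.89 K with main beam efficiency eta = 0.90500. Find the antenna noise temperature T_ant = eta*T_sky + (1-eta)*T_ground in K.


T_ant = 0.90500 * 272.61 + (1 - 0.90500) * 201.89 = 265.9 K

265.9 K


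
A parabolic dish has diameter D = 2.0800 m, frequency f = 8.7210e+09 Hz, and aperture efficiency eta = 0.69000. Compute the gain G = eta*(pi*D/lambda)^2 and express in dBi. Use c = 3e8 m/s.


lambda = c / f = 3.0000e+08 / 8.7210e+09 = 0.03439972 m
G_linear = 0.69000 * (pi * 2.0800 / 0.03439972)^2 = 24898.07
G_dBi = 10 * log10(24898.07) = 43.96 dBi

43.96 dBi


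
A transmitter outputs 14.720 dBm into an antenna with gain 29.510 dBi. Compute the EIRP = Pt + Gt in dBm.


EIRP = Pt + Gt = 14.720 + 29.510 = 44.23 dBm

44.23 dBm


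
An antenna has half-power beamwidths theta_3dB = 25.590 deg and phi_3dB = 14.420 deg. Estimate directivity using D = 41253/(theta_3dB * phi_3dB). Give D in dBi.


D_linear = 41253 / (25.590 * 14.420) = 111.7944
D_dBi = 10 * log10(111.7944) = 20.48 dBi

20.48 dBi


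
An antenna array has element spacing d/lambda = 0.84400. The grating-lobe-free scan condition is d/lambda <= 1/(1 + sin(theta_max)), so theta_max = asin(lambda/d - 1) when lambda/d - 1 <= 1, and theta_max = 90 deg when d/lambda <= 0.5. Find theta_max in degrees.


lambda/d - 1 = 1/0.84400 - 1 = 0.1848341
theta_max = asin(0.1848341) = 10.65 deg

10.65 deg


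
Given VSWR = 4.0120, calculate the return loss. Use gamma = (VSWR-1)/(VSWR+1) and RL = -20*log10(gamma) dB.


gamma = (4.0120 - 1) / (4.0120 + 1) = 0.6009577
RL = -20 * log10(0.6009577) = 4.423 dB

4.423 dB


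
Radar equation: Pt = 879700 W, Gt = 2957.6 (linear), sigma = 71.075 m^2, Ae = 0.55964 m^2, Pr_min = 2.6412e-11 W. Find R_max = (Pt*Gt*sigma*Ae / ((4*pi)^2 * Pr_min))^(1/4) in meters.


R^4 = 879700*2957.6*71.075*0.55964 / ((4*pi)^2 * 2.6412e-11) = 2.481296e+19
R_max = 2.481296e+19^0.25 = 70578 m

70578 m


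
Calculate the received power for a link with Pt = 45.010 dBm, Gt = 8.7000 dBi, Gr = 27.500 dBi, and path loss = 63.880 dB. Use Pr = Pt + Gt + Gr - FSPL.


Pr = 45.010 + 8.7000 + 27.500 - 63.880 = 17.33 dBm

17.33 dBm


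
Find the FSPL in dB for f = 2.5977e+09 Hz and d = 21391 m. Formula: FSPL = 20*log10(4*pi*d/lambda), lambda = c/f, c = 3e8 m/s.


lambda = c / f = 3.0000e+08 / 2.5977e+09 = 0.1154868 m
FSPL = 20 * log10(4*pi*21391/0.1154868) = 127.3 dB

127.3 dB


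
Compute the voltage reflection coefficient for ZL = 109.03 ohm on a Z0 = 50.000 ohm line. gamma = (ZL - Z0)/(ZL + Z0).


gamma = (109.03 - 50.000) / (109.03 + 50.000) = 0.3712

0.3712


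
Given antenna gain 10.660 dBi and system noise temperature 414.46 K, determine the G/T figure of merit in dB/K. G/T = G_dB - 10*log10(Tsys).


G/T = 10.660 - 10*log10(414.46) = 10.660 - 26.17483 = -15.51 dB/K

-15.51 dB/K


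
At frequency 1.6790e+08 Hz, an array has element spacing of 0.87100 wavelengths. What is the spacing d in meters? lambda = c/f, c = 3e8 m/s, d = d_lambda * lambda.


lambda = c / f = 3.0000e+08 / 1.6790e+08 = 1.786778 m
d = 0.87100 * 1.786778 = 1.556 m

1.556 m


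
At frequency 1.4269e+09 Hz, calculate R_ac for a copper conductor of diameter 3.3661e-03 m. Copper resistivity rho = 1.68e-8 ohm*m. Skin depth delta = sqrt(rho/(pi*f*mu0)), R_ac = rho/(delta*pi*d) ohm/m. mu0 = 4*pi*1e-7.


delta = sqrt(1.68e-8 / (pi * 1.4269e+09 * 4*pi*1e-7)) = 1.726943e-06 m
R_ac = 1.68e-8 / (1.726943e-06 * pi * 3.3661e-03) = 0.9199 ohm/m

0.9199 ohm/m


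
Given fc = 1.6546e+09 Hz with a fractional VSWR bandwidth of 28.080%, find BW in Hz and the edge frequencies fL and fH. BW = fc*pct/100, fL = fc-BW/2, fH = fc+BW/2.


BW = 1.6546e+09 * 28.080/100 = 4.646117e+08 Hz
fL = 1.6546e+09 - 4.646117e+08/2 = 1.422e+09 Hz
fH = 1.6546e+09 + 4.646117e+08/2 = 1.887e+09 Hz

BW=4.646e+08 Hz, fL=1.422e+09 Hz, fH=1.887e+09 Hz


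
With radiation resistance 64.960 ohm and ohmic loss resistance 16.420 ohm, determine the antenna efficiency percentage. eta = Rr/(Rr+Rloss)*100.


eta = 64.960 / (64.960 + 16.420) * 100 = 79.82%

79.82%


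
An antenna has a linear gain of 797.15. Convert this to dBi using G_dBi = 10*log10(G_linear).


G_dBi = 10 * log10(797.15) = 29.02 dBi

29.02 dBi


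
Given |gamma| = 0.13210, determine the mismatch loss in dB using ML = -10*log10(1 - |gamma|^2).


ML = -10 * log10(1 - 0.13210^2) = -10 * log10(0.98254959) = 0.07646 dB

0.07646 dB


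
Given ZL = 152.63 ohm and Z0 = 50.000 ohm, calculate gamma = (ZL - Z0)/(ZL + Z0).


gamma = (152.63 - 50.000) / (152.63 + 50.000) = 0.5065

0.5065


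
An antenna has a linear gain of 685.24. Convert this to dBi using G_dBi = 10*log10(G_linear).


G_dBi = 10 * log10(685.24) = 28.36 dBi

28.36 dBi


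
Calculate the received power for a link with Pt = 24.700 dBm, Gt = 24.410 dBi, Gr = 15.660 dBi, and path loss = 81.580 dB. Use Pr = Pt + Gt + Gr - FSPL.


Pr = 24.700 + 24.410 + 15.660 - 81.580 = -16.81 dBm

-16.81 dBm


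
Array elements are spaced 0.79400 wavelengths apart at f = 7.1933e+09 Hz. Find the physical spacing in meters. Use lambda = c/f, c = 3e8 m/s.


lambda = c / f = 3.0000e+08 / 7.1933e+09 = 0.04170548 m
d = 0.79400 * 0.04170548 = 0.03311 m

0.03311 m


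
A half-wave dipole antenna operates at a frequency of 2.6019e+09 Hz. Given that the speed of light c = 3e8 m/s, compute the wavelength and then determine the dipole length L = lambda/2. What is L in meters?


lambda = c / f = 3.0000e+08 / 2.6019e+09 = 0.1153004 m
L = lambda / 2 = 0.1153004 / 2 = 0.05765 m

0.05765 m


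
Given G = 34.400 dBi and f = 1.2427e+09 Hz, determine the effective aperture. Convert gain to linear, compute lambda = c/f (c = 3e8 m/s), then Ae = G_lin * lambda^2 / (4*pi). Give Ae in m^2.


lambda = c / f = 3.0000e+08 / 1.2427e+09 = 0.2414098 m
G_linear = 10^(34.400/10) = 2754.229
Ae = G_linear * lambda^2 / (4*pi) = 2754.229 * 0.2414098^2 / (4*pi) = 12.77 m^2

12.77 m^2


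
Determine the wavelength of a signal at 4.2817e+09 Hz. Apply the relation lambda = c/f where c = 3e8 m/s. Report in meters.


lambda = c / f = 3.0000e+08 / 4.2817e+09 = 0.07007 m

0.07007 m


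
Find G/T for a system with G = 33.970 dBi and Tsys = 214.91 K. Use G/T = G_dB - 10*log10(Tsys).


G/T = 33.970 - 10*log10(214.91) = 33.970 - 23.32257 = 10.65 dB/K

10.65 dB/K


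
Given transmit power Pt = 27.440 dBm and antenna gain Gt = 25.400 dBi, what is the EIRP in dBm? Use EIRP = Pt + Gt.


EIRP = Pt + Gt = 27.440 + 25.400 = 52.84 dBm

52.84 dBm


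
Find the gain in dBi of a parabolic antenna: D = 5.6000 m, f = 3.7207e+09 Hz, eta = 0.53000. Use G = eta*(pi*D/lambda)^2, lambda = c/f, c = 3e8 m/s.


lambda = c / f = 3.0000e+08 / 3.7207e+09 = 0.08062999 m
G_linear = 0.53000 * (pi * 5.6000 / 0.08062999)^2 = 25232.39
G_dBi = 10 * log10(25232.39) = 44.02 dBi

44.02 dBi


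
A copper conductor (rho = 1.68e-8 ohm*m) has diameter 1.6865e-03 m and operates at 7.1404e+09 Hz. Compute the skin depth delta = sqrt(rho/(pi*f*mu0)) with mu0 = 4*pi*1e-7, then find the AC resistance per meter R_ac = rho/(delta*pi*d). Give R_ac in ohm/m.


delta = sqrt(1.68e-8 / (pi * 7.1404e+09 * 4*pi*1e-7)) = 7.719932e-07 m
R_ac = 1.68e-8 / (7.719932e-07 * pi * 1.6865e-03) = 4.107 ohm/m

4.107 ohm/m


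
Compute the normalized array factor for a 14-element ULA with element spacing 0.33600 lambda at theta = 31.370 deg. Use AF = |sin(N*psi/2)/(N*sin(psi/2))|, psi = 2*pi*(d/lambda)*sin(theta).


psi = 2*pi*0.33600*sin(31.370 deg) = 1.098986 rad
AF = |sin(14*1.098986/2) / (14*sin(1.098986/2))| = 0.1350

0.1350


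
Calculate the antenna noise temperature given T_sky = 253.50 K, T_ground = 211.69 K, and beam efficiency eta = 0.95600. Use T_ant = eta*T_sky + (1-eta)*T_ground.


T_ant = 0.95600 * 253.50 + (1 - 0.95600) * 211.69 = 251.7 K

251.7 K


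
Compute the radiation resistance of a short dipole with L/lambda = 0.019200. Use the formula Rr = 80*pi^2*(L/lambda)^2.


Rr = 80 * pi^2 * (0.019200)^2 = 80 * 9.869604 * 3.686400e-04 = 0.2911 ohm

0.2911 ohm


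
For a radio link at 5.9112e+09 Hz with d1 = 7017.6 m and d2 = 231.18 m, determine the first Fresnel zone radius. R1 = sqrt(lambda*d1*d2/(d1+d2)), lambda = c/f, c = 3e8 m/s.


lambda = c / f = 3.0000e+08 / 5.9112e+09 = 0.05075112 m
R1 = sqrt(0.05075112 * 7017.6 * 231.18 / (7017.6 + 231.18)) = 3.370 m

3.370 m


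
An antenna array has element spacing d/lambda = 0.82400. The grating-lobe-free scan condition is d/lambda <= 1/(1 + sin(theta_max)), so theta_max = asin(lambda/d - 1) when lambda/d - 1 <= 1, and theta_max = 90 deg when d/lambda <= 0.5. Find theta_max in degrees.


lambda/d - 1 = 1/0.82400 - 1 = 0.2135922
theta_max = asin(0.2135922) = 12.33 deg

12.33 deg


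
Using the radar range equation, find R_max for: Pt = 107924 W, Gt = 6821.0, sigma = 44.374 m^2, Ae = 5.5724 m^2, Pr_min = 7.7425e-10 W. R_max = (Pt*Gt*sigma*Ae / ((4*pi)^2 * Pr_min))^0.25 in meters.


R^4 = 107924*6821.0*44.374*5.5724 / ((4*pi)^2 * 7.7425e-10) = 1.488799e+18
R_max = 1.488799e+18^0.25 = 34931 m

34931 m


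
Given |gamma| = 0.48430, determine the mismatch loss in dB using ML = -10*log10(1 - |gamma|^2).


ML = -10 * log10(1 - 0.48430^2) = -10 * log10(0.76545351) = 1.161 dB

1.161 dB


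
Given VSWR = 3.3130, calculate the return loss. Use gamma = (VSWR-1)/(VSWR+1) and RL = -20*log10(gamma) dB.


gamma = (3.3130 - 1) / (3.3130 + 1) = 0.5362856
RL = -20 * log10(0.5362856) = 5.412 dB

5.412 dB


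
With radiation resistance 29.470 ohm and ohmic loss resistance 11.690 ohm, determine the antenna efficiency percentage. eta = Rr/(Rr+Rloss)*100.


eta = 29.470 / (29.470 + 11.690) * 100 = 71.60%

71.60%


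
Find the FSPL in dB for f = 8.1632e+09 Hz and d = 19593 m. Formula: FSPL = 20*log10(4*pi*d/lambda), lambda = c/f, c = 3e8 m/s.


lambda = c / f = 3.0000e+08 / 8.1632e+09 = 0.03675029 m
FSPL = 20 * log10(4*pi*19593/0.03675029) = 136.5 dB

136.5 dB


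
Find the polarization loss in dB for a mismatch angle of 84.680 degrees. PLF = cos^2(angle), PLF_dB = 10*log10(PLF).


PLF_linear = cos^2(84.680 deg) = 8.596656e-03
PLF_dB = 10 * log10(8.596656e-03) = -20.66 dB

-20.66 dB


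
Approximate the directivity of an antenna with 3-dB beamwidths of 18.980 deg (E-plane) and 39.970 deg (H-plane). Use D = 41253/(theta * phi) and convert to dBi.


D_linear = 41253 / (18.980 * 39.970) = 54.37824
D_dBi = 10 * log10(54.37824) = 17.35 dBi

17.35 dBi
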